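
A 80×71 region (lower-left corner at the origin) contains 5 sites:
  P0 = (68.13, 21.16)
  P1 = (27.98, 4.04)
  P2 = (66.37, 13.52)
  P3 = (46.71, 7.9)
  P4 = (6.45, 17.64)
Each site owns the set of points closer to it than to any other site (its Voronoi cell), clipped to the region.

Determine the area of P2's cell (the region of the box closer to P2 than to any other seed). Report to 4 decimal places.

Area of P2's cell: 397.5519

1. box [0,80]×[0,71]: [(0, 0) (80, 0) (80, 71) (0, 71)]
2. ⊥bis P2·P0 via (67.25,17.34): [(0, 32.8321) (0, 0) (80, 0) (80, 14.4028)]  |A|=1889.399
3. ⊥bis P2·P1 via (47.175,8.78): [(43.7228, 22.7599) (49.3431, 0) (80, 0) (80, 14.4028)]  |A|=610.1203
4. ⊥bis P2·P3 via (56.54,10.71): [(53.7561, 20.4485) (59.6016, 0) (80, 0) (80, 14.4028)]  |A|=397.5519
5. ⊥bis P2·P4 via (36.41,15.58): [(53.7561, 20.4485) (59.6016, 0) (80, 0) (80, 14.4028)]  |A|=397.5519
6. canonical 4-gon: [(53.7561, 20.4485) (59.6016, 0) (80, 0) (80, 14.4028)]
7. shoelace: 397.5519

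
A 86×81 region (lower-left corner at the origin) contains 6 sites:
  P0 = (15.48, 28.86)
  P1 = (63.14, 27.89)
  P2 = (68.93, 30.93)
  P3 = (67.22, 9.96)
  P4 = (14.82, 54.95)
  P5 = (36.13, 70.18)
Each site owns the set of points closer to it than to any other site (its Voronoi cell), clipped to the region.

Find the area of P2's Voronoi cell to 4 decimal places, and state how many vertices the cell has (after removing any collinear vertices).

1. box [0,86]×[0,81]: [(0, 0) (86, 0) (86, 81) (0, 81)]
2. ⊥bis P2·P0 via (42.205,29.895): [(43.3628, 0) (86, 0) (86, 81) (40.2258, 81)]  |A|=3580.6624
3. ⊥bis P2·P1 via (66.035,29.41): [(40.3276, 78.3725) (81.4765, 0) (86, 0) (86, 81) (40.2258, 81)]  |A|=2087.1273
4. ⊥bis P2·P3 via (68.075,20.445): [(40.3276, 78.3725) (70.8613, 20.2178) (86, 18.9833) (86, 81) (40.2258, 81)]  |A|=1897.7087
5. ⊥bis P2·P4 via (41.875,42.94): [(49.689, 60.5427) (70.8613, 20.2178) (86, 18.9833) (86, 81) (58.7702, 81)]  |A|=1696.6326
6. ⊥bis P2·P5 via (52.53,50.555): [(54.2002, 51.9507) (70.8613, 20.2178) (86, 18.9833) (86, 78.5248)]  |A|=1176.619
7. canonical 4-gon: [(54.2002, 51.9507) (70.8613, 20.2178) (86, 18.9833) (86, 78.5248)]
8. shoelace: 1176.619

Area of P2's cell: 1176.6190 (4 vertices)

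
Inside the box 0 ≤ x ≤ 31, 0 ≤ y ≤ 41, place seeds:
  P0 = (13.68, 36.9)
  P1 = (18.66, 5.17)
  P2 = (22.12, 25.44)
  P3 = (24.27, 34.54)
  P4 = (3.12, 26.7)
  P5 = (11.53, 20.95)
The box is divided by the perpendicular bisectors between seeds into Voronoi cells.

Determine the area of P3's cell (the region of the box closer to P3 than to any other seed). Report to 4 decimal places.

1. box [0,31]×[0,41]: [(0, 0) (31, 0) (31, 41) (0, 41)]
2. ⊥bis P3·P0 via (18.975,35.72): [(11.0147, 0) (31, 0) (31, 41) (20.1517, 41)]  |A|=632.0889
3. ⊥bis P3·P1 via (21.465,19.855): [(15.6855, 20.959) (31, 18.0337) (31, 41) (20.1517, 41)]  |A|=284.565
4. ⊥bis P3·P2 via (23.195,29.99): [(17.973, 31.2238) (31, 28.146) (31, 41) (20.1517, 41)]  |A|=136.7527
5. ⊥bis P3·P4 via (13.695,30.62): [(17.973, 31.2238) (31, 28.146) (31, 41) (20.1517, 41)]  |A|=136.7527
6. ⊥bis P3·P5 via (17.9,27.745): [(17.973, 31.2238) (31, 28.146) (31, 41) (20.1517, 41)]  |A|=136.7527
7. canonical 4-gon: [(17.973, 31.2238) (31, 28.146) (31, 41) (20.1517, 41)]
8. shoelace: 136.7527

Area of P3's cell: 136.7527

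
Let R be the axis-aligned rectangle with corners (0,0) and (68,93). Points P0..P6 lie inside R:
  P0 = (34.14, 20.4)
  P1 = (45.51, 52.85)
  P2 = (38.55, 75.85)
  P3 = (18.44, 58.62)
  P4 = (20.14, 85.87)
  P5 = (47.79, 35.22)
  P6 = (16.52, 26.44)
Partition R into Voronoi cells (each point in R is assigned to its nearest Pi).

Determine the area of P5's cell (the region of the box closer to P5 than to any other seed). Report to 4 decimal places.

1. box [0,68]×[0,93]: [(0, 0) (68, 0) (68, 93) (0, 93)]
2. ⊥bis P5·P0 via (40.965,27.81): [(0, 65.5409) (68, 2.9093) (68, 93) (0, 93)]  |A|=3996.6911
3. ⊥bis P5·P1 via (46.65,44.035): [(26.2181, 41.3926) (68, 2.9093) (68, 46.7961)]  |A|=916.8353
4. ⊥bis P5·P2 via (43.17,55.535): [(26.2181, 41.3926) (68, 2.9093) (68, 46.7961)]  |A|=916.8353
5. ⊥bis P5·P3 via (33.115,46.92): [(28.9944, 41.7517) (27.6539, 40.0703) (68, 2.9093) (68, 46.7961)]  |A|=914.7418
6. ⊥bis P5·P4 via (33.965,60.545): [(28.9944, 41.7517) (27.6539, 40.0703) (68, 2.9093) (68, 46.7961)]  |A|=914.7418
7. ⊥bis P5·P6 via (32.155,30.83): [(29.0851, 41.7634) (30.2256, 37.7015) (68, 2.9093) (68, 46.7961)]  |A|=910.8012
8. canonical 4-gon: [(29.0851, 41.7634) (30.2256, 37.7015) (68, 2.9093) (68, 46.7961)]
9. shoelace: 910.8012

Area of P5's cell: 910.8012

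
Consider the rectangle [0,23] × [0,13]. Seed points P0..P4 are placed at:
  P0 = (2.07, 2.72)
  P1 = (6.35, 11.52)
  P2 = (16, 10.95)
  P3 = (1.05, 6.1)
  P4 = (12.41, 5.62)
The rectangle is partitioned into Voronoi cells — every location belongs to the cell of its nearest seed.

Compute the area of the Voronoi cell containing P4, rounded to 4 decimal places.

Area of P4's cell: 106.1248

1. box [0,23]×[0,13]: [(0, 0) (23, 0) (23, 13) (0, 13)]
2. ⊥bis P4·P0 via (7.24,4.17): [(8.4095, 0) (23, 0) (23, 13) (4.7635, 13)]  |A|=213.3753
3. ⊥bis P4·P1 via (9.38,8.57): [(6.7605, 5.8795) (8.4095, 0) (23, 0) (23, 13) (13.693, 13)]  |A|=181.5839
4. ⊥bis P4·P2 via (14.205,8.285): [(11.1234, 10.3606) (6.7605, 5.8795) (8.4095, 0) (23, 0) (23, 2.3612)]  |A|=106.1248
5. ⊥bis P4·P3 via (6.73,5.86): [(11.1234, 10.3606) (6.7605, 5.8795) (8.4095, 0) (23, 0) (23, 2.3612)]  |A|=106.1248
6. canonical 5-gon: [(11.1234, 10.3606) (6.7605, 5.8795) (8.4095, 0) (23, 0) (23, 2.3612)]
7. shoelace: 106.1248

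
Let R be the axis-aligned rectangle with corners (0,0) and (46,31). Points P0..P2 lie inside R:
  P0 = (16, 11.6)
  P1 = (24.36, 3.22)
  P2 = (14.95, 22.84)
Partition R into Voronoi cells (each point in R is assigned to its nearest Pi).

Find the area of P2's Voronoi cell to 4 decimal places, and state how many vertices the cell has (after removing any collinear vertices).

1. box [0,46]×[0,31]: [(0, 0) (46, 0) (46, 31) (0, 31)]
2. ⊥bis P2·P0 via (15.475,17.22): [(0, 15.7744) (46, 20.0715) (46, 31) (0, 31)]  |A|=601.5439
3. ⊥bis P2·P1 via (19.655,13.03): [(0, 15.7744) (31.5155, 18.7184) (46, 25.6654) (46, 31) (0, 31)]  |A|=561.0318
4. canonical 5-gon: [(0, 15.7744) (31.5155, 18.7184) (46, 25.6654) (46, 31) (0, 31)]
5. shoelace: 561.0318

Area of P2's cell: 561.0318 (5 vertices)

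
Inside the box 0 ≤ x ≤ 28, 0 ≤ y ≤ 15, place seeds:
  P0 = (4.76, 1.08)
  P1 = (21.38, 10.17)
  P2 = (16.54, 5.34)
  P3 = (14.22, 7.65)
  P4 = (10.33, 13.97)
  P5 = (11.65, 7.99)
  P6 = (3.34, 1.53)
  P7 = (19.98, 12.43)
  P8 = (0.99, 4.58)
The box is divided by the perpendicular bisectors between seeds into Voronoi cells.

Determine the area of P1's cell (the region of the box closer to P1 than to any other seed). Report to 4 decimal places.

Area of P1's cell: 89.1003

1. box [0,28]×[0,15]: [(0, 0) (28, 0) (28, 15) (0, 15)]
2. ⊥bis P1·P0 via (13.07,5.625): [(16.1465, 0) (28, 0) (28, 15) (7.9425, 15)]  |A|=239.3324
3. ⊥bis P1·P2 via (18.96,7.755): [(26.699, 0) (28, 0) (28, 15) (11.73, 15)]  |A|=131.7829
4. ⊥bis P1·P3 via (17.8,8.91): [(17.796, 8.9214) (26.699, 0) (28, 0) (28, 15) (15.6566, 15)]  |A|=119.8488
5. ⊥bis P1·P4 via (15.855,12.07): [(16.2666, 13.2668) (17.796, 8.9214) (26.699, 0) (28, 0) (28, 15) (16.8626, 15)]  |A|=118.8037
6. ⊥bis P1·P5 via (16.515,9.08): [(16.2666, 13.2668) (17.796, 8.9214) (26.699, 0) (28, 0) (28, 15) (16.8626, 15)]  |A|=118.8037
7. ⊥bis P1·P6 via (12.36,5.85): [(16.2666, 13.2668) (17.796, 8.9214) (26.699, 0) (28, 0) (28, 15) (16.8626, 15)]  |A|=118.8037
8. ⊥bis P1·P7 via (20.68,11.3): [(17.6249, 9.4075) (17.796, 8.9214) (26.699, 0) (28, 0) (28, 15) (26.6529, 15)]  |A|=89.1003
9. ⊥bis P1·P8 via (11.185,7.375): [(17.6249, 9.4075) (17.796, 8.9214) (26.699, 0) (28, 0) (28, 15) (26.6529, 15)]  |A|=89.1003
10. canonical 6-gon: [(17.6249, 9.4075) (17.796, 8.9214) (26.699, 0) (28, 0) (28, 15) (26.6529, 15)]
11. shoelace: 89.1003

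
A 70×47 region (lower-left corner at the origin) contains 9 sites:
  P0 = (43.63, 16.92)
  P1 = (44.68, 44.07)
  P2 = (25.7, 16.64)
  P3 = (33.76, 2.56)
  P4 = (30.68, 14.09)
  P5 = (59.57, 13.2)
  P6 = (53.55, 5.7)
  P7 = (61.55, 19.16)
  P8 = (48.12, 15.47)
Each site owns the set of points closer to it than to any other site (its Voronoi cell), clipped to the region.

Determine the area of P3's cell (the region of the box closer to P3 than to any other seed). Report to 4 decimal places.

1. box [0,70]×[0,47]: [(0, 0) (70, 0) (70, 47) (0, 47)]
2. ⊥bis P3·P0 via (38.695,9.74): [(0, 36.3361) (0, 0) (52.8659, 0)]  |A|=960.469
3. ⊥bis P3·P1 via (39.22,23.315): [(6.3723, 31.9562) (0, 33.6326) (0, 0) (52.8659, 0)]  |A|=951.8552
4. ⊥bis P3·P2 via (29.73,9.6): [(34.7324, 12.4636) (12.9598, 0) (52.8659, 0)]  |A|=248.6866
5. ⊥bis P3·P4 via (32.22,8.325): [(38.3653, 9.9666) (23.3754, 5.9623) (12.9598, 0) (52.8659, 0)]  |A|=222.6981
6. ⊥bis P3·P5 via (46.665,7.88): [(48.7462, 2.8316) (38.3653, 9.9666) (23.3754, 5.9623) (12.9598, 0) (49.9135, 0)]  |A|=218.5182
7. ⊥bis P3·P6 via (43.655,4.13): [(43.2631, 6.6003) (38.3653, 9.9666) (23.3754, 5.9623) (12.9598, 0) (44.3103, 0)]  |A|=194.4636
8. ⊥bis P3·P7 via (47.655,10.86): [(43.2631, 6.6003) (38.3653, 9.9666) (23.3754, 5.9623) (12.9598, 0) (44.3103, 0)]  |A|=194.4636
9. ⊥bis P3·P8 via (40.94,9.015): [(43.2957, 6.3948) (42.8649, 6.8739) (38.3653, 9.9666) (23.3754, 5.9623) (12.9598, 0) (44.3103, 0)]  |A|=194.4272
10. canonical 6-gon: [(43.2957, 6.3948) (42.8649, 6.8739) (38.3653, 9.9666) (23.3754, 5.9623) (12.9598, 0) (44.3103, 0)]
11. shoelace: 194.4272

Area of P3's cell: 194.4272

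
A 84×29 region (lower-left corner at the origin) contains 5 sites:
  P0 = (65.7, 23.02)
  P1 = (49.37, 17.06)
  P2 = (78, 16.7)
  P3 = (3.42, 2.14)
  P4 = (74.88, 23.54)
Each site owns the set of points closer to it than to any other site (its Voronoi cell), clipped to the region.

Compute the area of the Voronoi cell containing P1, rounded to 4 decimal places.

1. box [0,84]×[0,29]: [(0, 0) (84, 0) (84, 29) (0, 29)]
2. ⊥bis P1·P0 via (57.535,20.04): [(0, 0) (64.849, 0) (54.2648, 29) (0, 29)]  |A|=1727.1515
3. ⊥bis P1·P2 via (63.685,16.88): [(0, 0) (63.4727, 0) (63.5186, 3.6454) (54.2648, 29) (0, 29)]  |A|=1724.6429
4. ⊥bis P1·P3 via (26.395,9.6): [(29.5121, 0) (63.4727, 0) (63.5186, 3.6454) (54.2648, 29) (20.0958, 29)]  |A|=1005.3279
5. ⊥bis P1·P4 via (62.125,20.3): [(29.5121, 0) (63.4727, 0) (63.5186, 3.6454) (54.2648, 29) (20.0958, 29)]  |A|=1005.3279
6. canonical 5-gon: [(29.5121, 0) (63.4727, 0) (63.5186, 3.6454) (54.2648, 29) (20.0958, 29)]
7. shoelace: 1005.3279

Area of P1's cell: 1005.3279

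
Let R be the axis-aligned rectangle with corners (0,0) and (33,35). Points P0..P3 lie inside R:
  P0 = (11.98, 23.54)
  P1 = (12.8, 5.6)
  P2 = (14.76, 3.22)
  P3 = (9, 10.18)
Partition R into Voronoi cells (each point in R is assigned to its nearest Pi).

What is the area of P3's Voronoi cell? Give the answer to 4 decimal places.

Area of P3's cell: 195.9520

1. box [0,33]×[0,35]: [(0, 0) (33, 0) (33, 35) (0, 35)]
2. ⊥bis P3·P0 via (10.49,16.86): [(0, 19.1998) (0, 0) (33, 0) (33, 11.8391)]  |A|=512.1417
3. ⊥bis P3·P1 via (10.9,7.89): [(19.3337, 14.8874) (0, 19.1998) (0, 0) (1.3905, 0)]  |A|=195.952
4. ⊥bis P3·P2 via (11.88,6.7): [(19.3337, 14.8874) (0, 19.1998) (0, 0) (1.3905, 0)]  |A|=195.952
5. canonical 4-gon: [(19.3337, 14.8874) (0, 19.1998) (0, 0) (1.3905, 0)]
6. shoelace: 195.952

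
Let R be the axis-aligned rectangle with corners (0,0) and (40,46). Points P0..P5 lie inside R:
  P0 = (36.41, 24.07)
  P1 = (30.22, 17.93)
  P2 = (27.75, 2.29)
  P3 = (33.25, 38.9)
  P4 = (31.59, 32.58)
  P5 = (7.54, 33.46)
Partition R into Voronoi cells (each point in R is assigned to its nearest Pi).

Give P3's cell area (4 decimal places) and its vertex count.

Area of P3's cell: 199.0770 (4 vertices)

1. box [0,40]×[0,46]: [(0, 0) (40, 0) (40, 46) (0, 46)]
2. ⊥bis P3·P0 via (34.83,31.485): [(0, 24.0634) (40, 32.5866) (40, 46) (0, 46)]  |A|=707
3. ⊥bis P3·P1 via (31.735,28.415): [(0, 33.0005) (24.9937, 29.3891) (40, 32.5866) (40, 46) (0, 46)]  |A|=595.3145
4. ⊥bis P3·P2 via (30.5,20.595): [(0, 33.0005) (24.9937, 29.3891) (40, 32.5866) (40, 46) (0, 46)]  |A|=595.3145
5. ⊥bis P3·P4 via (32.42,35.74): [(0, 44.2554) (40, 33.7491) (40, 46) (0, 46)]  |A|=279.9114
6. ⊥bis P3·P5 via (20.395,36.18): [(19.7859, 39.0584) (40, 33.7491) (40, 46) (18.3172, 46)]  |A|=199.077
7. canonical 4-gon: [(19.7859, 39.0584) (40, 33.7491) (40, 46) (18.3172, 46)]
8. shoelace: 199.077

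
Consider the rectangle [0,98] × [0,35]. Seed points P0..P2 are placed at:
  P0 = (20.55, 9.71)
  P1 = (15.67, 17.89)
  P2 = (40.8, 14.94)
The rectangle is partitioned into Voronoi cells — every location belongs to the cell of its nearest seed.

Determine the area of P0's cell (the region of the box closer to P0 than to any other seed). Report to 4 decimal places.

Area of P0's cell: 383.1895

1. box [0,98]×[0,35]: [(0, 0) (98, 0) (98, 35) (0, 35)]
2. ⊥bis P0·P1 via (18.11,13.8): [(0, 2.996) (0, 0) (98, 0) (98, 35) (53.6461, 35)]  |A|=2571.5554
3. ⊥bis P0·P2 via (30.675,12.325): [(28.6674, 20.0983) (0, 2.996) (0, 0) (33.8582, 0)]  |A|=383.1895
4. canonical 4-gon: [(28.6674, 20.0983) (0, 2.996) (0, 0) (33.8582, 0)]
5. shoelace: 383.1895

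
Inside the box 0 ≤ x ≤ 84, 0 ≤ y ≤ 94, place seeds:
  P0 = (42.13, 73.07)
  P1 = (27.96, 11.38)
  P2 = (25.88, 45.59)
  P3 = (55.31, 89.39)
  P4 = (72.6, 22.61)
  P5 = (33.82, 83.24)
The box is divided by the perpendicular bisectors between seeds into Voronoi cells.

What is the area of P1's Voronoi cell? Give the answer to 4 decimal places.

Area of P1's cell: 1442.4651

1. box [0,84]×[0,94]: [(0, 0) (84, 0) (84, 94) (0, 94)]
2. ⊥bis P1·P0 via (35.045,42.225): [(0, 50.2747) (0, 0) (84, 0) (84, 30.9802)]  |A|=3412.7065
3. ⊥bis P1·P2 via (26.92,28.485): [(80.6426, 31.7514) (0, 26.8482) (0, 0) (84, 0) (84, 30.9802)]  |A|=2468.1205
4. ⊥bis P1·P3 via (41.635,50.385): [(80.6426, 31.7514) (0, 26.8482) (0, 0) (84, 0) (84, 30.9802)]  |A|=2468.1205
5. ⊥bis P1·P4 via (50.28,16.995): [(47.0811, 29.7108) (0, 26.8482) (0, 0) (54.5554, 0)]  |A|=1442.4651
6. ⊥bis P1·P5 via (30.89,47.31): [(47.0811, 29.7108) (0, 26.8482) (0, 0) (54.5554, 0)]  |A|=1442.4651
7. canonical 4-gon: [(47.0811, 29.7108) (0, 26.8482) (0, 0) (54.5554, 0)]
8. shoelace: 1442.4651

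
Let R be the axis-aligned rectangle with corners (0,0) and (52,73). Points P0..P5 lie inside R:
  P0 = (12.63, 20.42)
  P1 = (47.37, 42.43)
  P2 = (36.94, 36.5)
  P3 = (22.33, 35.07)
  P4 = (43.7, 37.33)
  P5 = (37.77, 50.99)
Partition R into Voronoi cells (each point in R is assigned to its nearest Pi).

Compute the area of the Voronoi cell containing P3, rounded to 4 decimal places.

Area of P3's cell: 848.9146

1. box [0,52]×[0,73]: [(0, 0) (52, 0) (52, 73) (0, 73)]
2. ⊥bis P3·P0 via (17.48,27.745): [(0, 39.3188) (52, 4.8888) (52, 73) (0, 73)]  |A|=2646.6039
3. ⊥bis P3·P1 via (34.85,38.75): [(0, 39.3188) (43.0637, 10.8056) (24.7829, 73) (0, 73)]  |A|=1495.897
4. ⊥bis P3·P2 via (29.635,35.785): [(0, 39.3188) (31.3188, 18.5821) (26.5963, 66.8304) (24.7829, 73) (0, 73)]  |A|=1230.9235
5. ⊥bis P3·P4 via (33.015,36.2): [(0, 39.3188) (31.3188, 18.5821) (26.5963, 66.8304) (24.7829, 73) (0, 73)]  |A|=1230.9235
6. ⊥bis P3·P5 via (30.05,43.03): [(0, 72.174) (0, 39.3188) (31.3188, 18.5821) (28.808, 44.2346)]  |A|=848.9146
7. canonical 4-gon: [(0, 72.174) (0, 39.3188) (31.3188, 18.5821) (28.808, 44.2346)]
8. shoelace: 848.9146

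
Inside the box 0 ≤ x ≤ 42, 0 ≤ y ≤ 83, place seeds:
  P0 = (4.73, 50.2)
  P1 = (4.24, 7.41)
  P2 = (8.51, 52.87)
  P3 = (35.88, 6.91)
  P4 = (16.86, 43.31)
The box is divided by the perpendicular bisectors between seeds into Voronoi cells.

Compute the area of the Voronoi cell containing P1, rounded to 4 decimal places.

Area of P1's cell: 513.6516

1. box [0,42]×[0,83]: [(0, 0) (42, 0) (42, 83) (0, 83)]
2. ⊥bis P1·P0 via (4.485,28.805): [(0, 28.8564) (0, 0) (42, 0) (42, 28.3754)]  |A|=1201.8671
3. ⊥bis P1·P2 via (6.375,30.14): [(22.8237, 28.595) (0, 28.8564) (0, 0) (42, 0) (42, 26.7938)]  |A|=1186.7022
4. ⊥bis P1·P3 via (20.06,7.16): [(20.3992, 28.6228) (0, 28.8564) (0, 0) (19.9469, 0)]  |A|=579.7899
5. ⊥bis P1·P4 via (10.55,25.36): [(20.2935, 21.9349) (0.6243, 28.8492) (0, 28.8564) (0, 0) (19.9469, 0)]  |A|=513.6516
6. canonical 5-gon: [(20.2935, 21.9349) (0.6243, 28.8492) (0, 28.8564) (0, 0) (19.9469, 0)]
7. shoelace: 513.6516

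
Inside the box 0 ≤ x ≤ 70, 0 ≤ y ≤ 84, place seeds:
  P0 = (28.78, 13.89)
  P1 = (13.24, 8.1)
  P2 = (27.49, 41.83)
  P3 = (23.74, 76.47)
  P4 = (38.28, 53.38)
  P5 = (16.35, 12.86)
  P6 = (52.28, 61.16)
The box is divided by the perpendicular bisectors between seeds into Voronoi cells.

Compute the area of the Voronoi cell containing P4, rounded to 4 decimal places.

1. box [0,70]×[0,84]: [(0, 0) (70, 0) (70, 84) (0, 84)]
2. ⊥bis P4·P0 via (33.53,33.635): [(0, 41.7012) (70, 24.8615) (70, 84) (0, 84)]  |A|=3550.3044
3. ⊥bis P4·P1 via (25.76,30.74): [(0, 44.9854) (10.5114, 39.1725) (70, 24.8615) (70, 84) (0, 84)]  |A|=3533.0438
4. ⊥bis P4·P2 via (32.885,47.605): [(0, 78.3261) (52.8017, 28.9989) (70, 24.8615) (70, 84) (0, 84)]  |A|=2583.376
5. ⊥bis P4·P3 via (31.01,64.925): [(21.0552, 58.6564) (52.8017, 28.9989) (70, 24.8615) (70, 84) (61.3017, 84)]  |A|=1746.8398
6. ⊥bis P4·P5 via (27.315,33.12): [(21.0552, 58.6564) (52.8017, 28.9989) (70, 24.8615) (70, 84) (61.3017, 84)]  |A|=1746.8398
7. ⊥bis P4·P6 via (45.28,57.27): [(38.4296, 69.5972) (21.0552, 58.6564) (52.8017, 28.9989) (62.2544, 26.7249)]  |A|=606.8475
8. canonical 4-gon: [(38.4296, 69.5972) (21.0552, 58.6564) (52.8017, 28.9989) (62.2544, 26.7249)]
9. shoelace: 606.8475

Area of P4's cell: 606.8475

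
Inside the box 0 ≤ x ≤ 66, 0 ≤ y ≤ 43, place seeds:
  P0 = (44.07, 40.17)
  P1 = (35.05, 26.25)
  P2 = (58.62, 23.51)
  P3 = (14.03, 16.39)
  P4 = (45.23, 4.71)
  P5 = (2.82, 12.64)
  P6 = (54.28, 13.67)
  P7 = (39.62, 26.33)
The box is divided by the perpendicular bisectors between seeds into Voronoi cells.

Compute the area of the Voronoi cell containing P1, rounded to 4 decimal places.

Area of P1's cell: 431.3730

1. box [0,66]×[0,43]: [(0, 0) (66, 0) (66, 43) (0, 43)]
2. ⊥bis P1·P0 via (39.56,33.21): [(0, 0) (66, 0) (66, 16.0772) (24.4517, 43) (0, 43)]  |A|=2278.7015
3. ⊥bis P1·P2 via (46.835,24.88): [(0, 0) (43.9427, 0) (47.2259, 28.2426) (24.4517, 43) (0, 43)]  |A|=1816.3067
4. ⊥bis P1·P3 via (24.54,21.32): [(34.5407, 0) (43.9427, 0) (47.2259, 28.2426) (24.4517, 43) (14.3704, 43)]  |A|=764.7174
5. ⊥bis P1·P4 via (40.14,15.48): [(29.6131, 10.5049) (46.0679, 18.2816) (47.2259, 28.2426) (24.4517, 43) (14.3704, 43)]  |A|=573.1873
6. ⊥bis P1·P5 via (18.935,19.445): [(29.6131, 10.5049) (46.0679, 18.2816) (47.2259, 28.2426) (24.4517, 43) (14.3704, 43)]  |A|=573.1873
7. ⊥bis P1·P6 via (44.665,19.96): [(29.6131, 10.5049) (42.4477, 16.5707) (46.6084, 22.9307) (47.2259, 28.2426) (24.4517, 43) (14.3704, 43)]  |A|=565.2343
8. ⊥bis P1·P7 via (37.335,26.29): [(29.6131, 10.5049) (37.5457, 14.2539) (37.1869, 34.7477) (24.4517, 43) (14.3704, 43)]  |A|=431.373
9. canonical 5-gon: [(29.6131, 10.5049) (37.5457, 14.2539) (37.1869, 34.7477) (24.4517, 43) (14.3704, 43)]
10. shoelace: 431.373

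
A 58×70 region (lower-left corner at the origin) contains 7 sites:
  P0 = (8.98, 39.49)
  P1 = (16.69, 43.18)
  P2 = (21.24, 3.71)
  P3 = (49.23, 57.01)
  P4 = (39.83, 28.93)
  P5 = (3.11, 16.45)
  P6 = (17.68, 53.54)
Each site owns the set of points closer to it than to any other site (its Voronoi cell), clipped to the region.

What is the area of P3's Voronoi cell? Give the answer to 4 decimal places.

1. box [0,58]×[0,70]: [(0, 0) (58, 0) (58, 70) (0, 70)]
2. ⊥bis P3·P0 via (29.105,48.25): [(50.1072, 0) (58, 0) (58, 70) (19.6377, 70)]  |A|=1618.9283
3. ⊥bis P3·P1 via (32.96,50.095): [(54.2511, 0) (58, 0) (58, 70) (24.5001, 70)]  |A|=1303.7075
4. ⊥bis P3·P2 via (35.235,30.36): [(43.104, 26.2277) (58, 18.4052) (58, 70) (24.5001, 70)]  |A|=1117.4637
5. ⊥bis P3·P4 via (44.53,42.97): [(34.5713, 46.3037) (58, 38.4608) (58, 70) (24.5001, 70)]  |A|=766.372
6. ⊥bis P3·P5 via (26.17,36.73): [(34.5713, 46.3037) (58, 38.4608) (58, 70) (24.5001, 70)]  |A|=766.372
7. ⊥bis P3·P6 via (33.455,55.275): [(34.3964, 46.7153) (34.5713, 46.3037) (58, 38.4608) (58, 70) (31.8355, 70)]  |A|=680.9704
8. canonical 5-gon: [(34.3964, 46.7153) (34.5713, 46.3037) (58, 38.4608) (58, 70) (31.8355, 70)]
9. shoelace: 680.9704

Area of P3's cell: 680.9704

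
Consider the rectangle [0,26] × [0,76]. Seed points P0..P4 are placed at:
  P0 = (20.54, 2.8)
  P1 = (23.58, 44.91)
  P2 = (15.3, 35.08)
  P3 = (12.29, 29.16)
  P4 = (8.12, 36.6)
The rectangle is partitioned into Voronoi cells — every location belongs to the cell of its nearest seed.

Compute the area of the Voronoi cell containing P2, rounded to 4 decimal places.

Area of P2's cell: 146.7960

1. box [0,26]×[0,76]: [(0, 0) (26, 0) (26, 76) (0, 76)]
2. ⊥bis P2·P0 via (17.92,18.94): [(0, 16.0311) (26, 20.2516) (26, 76) (0, 76)]  |A|=1504.3252
3. ⊥bis P2·P1 via (19.44,39.995): [(0, 56.3697) (0, 16.0311) (26, 20.2516) (26, 34.4694)]  |A|=709.2332
4. ⊥bis P2·P3 via (13.795,32.12): [(0, 56.3697) (0, 39.134) (26, 25.9144) (26, 34.4694)]  |A|=335.2784
5. ⊥bis P2·P4 via (11.71,35.84): [(13.6263, 44.892) (11.2016, 33.4386) (26, 25.9144) (26, 34.4694)]  |A|=146.796
6. canonical 4-gon: [(13.6263, 44.892) (11.2016, 33.4386) (26, 25.9144) (26, 34.4694)]
7. shoelace: 146.796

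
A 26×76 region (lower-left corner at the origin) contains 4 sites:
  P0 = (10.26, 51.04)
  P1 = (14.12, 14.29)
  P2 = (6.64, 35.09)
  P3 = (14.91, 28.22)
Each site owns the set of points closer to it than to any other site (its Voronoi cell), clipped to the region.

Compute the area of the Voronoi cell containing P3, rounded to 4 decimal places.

Area of P3's cell: 313.3496

1. box [0,26]×[0,76]: [(0, 0) (26, 0) (26, 76) (0, 76)]
2. ⊥bis P3·P0 via (12.585,39.63): [(0, 37.0656) (0, 0) (26, 0) (26, 42.3636)]  |A|=1032.5787
3. ⊥bis P3·P1 via (14.515,21.255): [(0, 37.0656) (0, 22.0782) (26, 20.6037) (26, 42.3636)]  |A|=477.7148
4. ⊥bis P3·P2 via (10.775,31.655): [(18.3811, 40.8111) (2.6926, 21.9255) (26, 20.6037) (26, 42.3636)]  |A|=313.3496
5. canonical 4-gon: [(18.3811, 40.8111) (2.6926, 21.9255) (26, 20.6037) (26, 42.3636)]
6. shoelace: 313.3496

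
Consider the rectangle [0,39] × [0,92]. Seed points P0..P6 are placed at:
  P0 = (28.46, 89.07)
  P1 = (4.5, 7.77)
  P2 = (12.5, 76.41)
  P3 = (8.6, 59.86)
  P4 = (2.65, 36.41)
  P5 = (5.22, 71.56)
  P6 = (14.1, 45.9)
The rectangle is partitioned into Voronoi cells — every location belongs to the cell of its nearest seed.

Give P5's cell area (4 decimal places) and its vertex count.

Area of P5's cell: 155.1918 (3 vertices)

1. box [0,39]×[0,92]: [(0, 0) (39, 0) (39, 92) (0, 92)]
2. ⊥bis P5·P0 via (16.84,80.315): [(0, 0) (39, 0) (39, 50.9033) (8.036, 92) (0, 92)]  |A|=2951.7418
3. ⊥bis P5·P1 via (4.86,39.665): [(0, 39.7199) (39, 39.2797) (39, 50.9033) (8.036, 92) (0, 92)]  |A|=1411.2513
4. ⊥bis P5·P2 via (8.86,73.985): [(0, 87.2841) (0, 39.7199) (31.9278, 39.3595)]  |A|=759.3119
5. ⊥bis P5·P3 via (6.91,65.71): [(13.1684, 67.518) (0, 87.2841) (0, 63.7138)]  |A|=155.1918
6. ⊥bis P5·P4 via (3.935,53.985): [(13.1684, 67.518) (0, 87.2841) (0, 63.7138)]  |A|=155.1918
7. ⊥bis P5·P6 via (9.66,58.73): [(13.1684, 67.518) (0, 87.2841) (0, 63.7138)]  |A|=155.1918
8. canonical 3-gon: [(13.1684, 67.518) (0, 87.2841) (0, 63.7138)]
9. shoelace: 155.1918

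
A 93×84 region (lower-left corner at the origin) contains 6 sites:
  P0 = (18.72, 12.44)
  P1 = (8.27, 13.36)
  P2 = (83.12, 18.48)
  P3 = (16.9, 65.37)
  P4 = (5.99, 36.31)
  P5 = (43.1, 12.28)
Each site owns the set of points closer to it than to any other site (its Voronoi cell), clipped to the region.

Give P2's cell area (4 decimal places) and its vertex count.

1. box [0,93]×[0,84]: [(0, 0) (93, 0) (93, 84) (0, 84)]
2. ⊥bis P2·P0 via (50.92,15.46): [(52.37, 0) (93, 0) (93, 84) (44.4917, 84)]  |A|=3743.809
3. ⊥bis P2·P1 via (45.695,15.92): [(52.37, 0) (93, 0) (93, 84) (44.4917, 84)]  |A|=3743.809
4. ⊥bis P2·P3 via (50.01,41.925): [(48.6218, 39.9645) (52.37, 0) (93, 0) (93, 84) (79.8031, 84)]  |A|=2966.3319
5. ⊥bis P2·P4 via (44.555,27.395): [(48.6218, 39.9645) (52.37, 0) (93, 0) (93, 84) (79.8031, 84)]  |A|=2966.3319
6. ⊥bis P2·P5 via (63.11,15.38): [(57.3842, 52.3391) (65.4927, 0) (93, 0) (93, 84) (79.8031, 84)]  |A|=2424.631
7. canonical 5-gon: [(57.3842, 52.3391) (65.4927, 0) (93, 0) (93, 84) (79.8031, 84)]
8. shoelace: 2424.631

Area of P2's cell: 2424.6310 (5 vertices)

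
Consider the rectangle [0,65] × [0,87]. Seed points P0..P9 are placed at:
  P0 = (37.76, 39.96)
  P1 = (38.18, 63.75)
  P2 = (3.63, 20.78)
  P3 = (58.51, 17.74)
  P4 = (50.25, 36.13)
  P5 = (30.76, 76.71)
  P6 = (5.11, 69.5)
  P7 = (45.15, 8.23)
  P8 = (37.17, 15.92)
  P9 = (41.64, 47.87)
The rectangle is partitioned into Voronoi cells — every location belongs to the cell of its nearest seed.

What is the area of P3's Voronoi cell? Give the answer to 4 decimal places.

Area of P3's cell: 356.8844

1. box [0,65]×[0,87]: [(0, 0) (65, 0) (65, 87) (0, 87)]
2. ⊥bis P3·P0 via (48.135,28.85): [(17.2412, 0) (65, 0) (65, 44.5993)]  |A|=1065.0045
3. ⊥bis P3·P1 via (48.345,40.745): [(17.2412, 0) (65, 0) (65, 44.5993)]  |A|=1065.0045
4. ⊥bis P3·P2 via (31.07,19.26): [(30.6993, 12.5678) (30.0031, 0) (65, 0) (65, 44.5993)]  |A|=984.8098
5. ⊥bis P3·P4 via (54.38,26.935): [(38.3968, 19.756) (30.6993, 12.5678) (30.0031, 0) (65, 0) (65, 31.705)]  |A|=813.2958
6. ⊥bis P3·P5 via (44.635,47.225): [(38.3968, 19.756) (30.6993, 12.5678) (30.0031, 0) (65, 0) (65, 31.705)]  |A|=813.2958
7. ⊥bis P3·P6 via (31.81,43.62): [(38.3968, 19.756) (30.6993, 12.5678) (30.0031, 0) (65, 0) (65, 31.705)]  |A|=813.2958
8. ⊥bis P3·P7 via (51.83,12.985): [(44.9235, 22.6875) (61.0731, 0) (65, 0) (65, 31.705)]  |A|=362.8098
9. ⊥bis P3·P8 via (47.84,16.83): [(47.2513, 23.7331) (47.6694, 18.8299) (61.0731, 0) (65, 0) (65, 31.705)]  |A|=356.8844
10. ⊥bis P3·P9 via (50.075,32.805): [(47.2513, 23.7331) (47.6694, 18.8299) (61.0731, 0) (65, 0) (65, 31.705)]  |A|=356.8844
11. canonical 5-gon: [(47.2513, 23.7331) (47.6694, 18.8299) (61.0731, 0) (65, 0) (65, 31.705)]
12. shoelace: 356.8844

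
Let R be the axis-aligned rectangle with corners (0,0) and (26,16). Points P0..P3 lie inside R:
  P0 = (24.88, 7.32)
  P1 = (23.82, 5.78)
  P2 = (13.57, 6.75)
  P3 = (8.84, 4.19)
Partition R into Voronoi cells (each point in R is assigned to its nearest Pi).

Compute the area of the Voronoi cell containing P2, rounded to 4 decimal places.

Area of P2's cell: 141.9254

1. box [0,26]×[0,16]: [(0, 0) (26, 0) (26, 16) (0, 16)]
2. ⊥bis P2·P0 via (19.225,7.035): [(0, 0) (19.5795, 0) (18.7732, 16) (0, 16)]  |A|=306.8219
3. ⊥bis P2·P1 via (18.695,6.265): [(0, 0) (18.1021, 0) (19.0661, 10.1869) (18.7732, 16) (0, 16)]  |A|=299.2966
4. ⊥bis P2·P3 via (11.205,5.47): [(14.1655, 0) (18.1021, 0) (19.0661, 10.1869) (18.7732, 16) (5.5059, 16)]  |A|=141.9254
5. canonical 5-gon: [(14.1655, 0) (18.1021, 0) (19.0661, 10.1869) (18.7732, 16) (5.5059, 16)]
6. shoelace: 141.9254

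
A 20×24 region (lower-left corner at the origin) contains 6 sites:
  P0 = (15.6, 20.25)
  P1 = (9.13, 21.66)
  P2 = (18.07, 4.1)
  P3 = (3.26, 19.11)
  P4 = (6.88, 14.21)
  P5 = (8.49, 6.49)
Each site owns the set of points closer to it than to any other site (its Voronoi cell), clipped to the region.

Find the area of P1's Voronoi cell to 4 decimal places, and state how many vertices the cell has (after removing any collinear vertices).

Area of P1's cell: 40.8172 (4 vertices)

1. box [0,20]×[0,24]: [(0, 0) (20, 0) (20, 24) (0, 24)]
2. ⊥bis P1·P0 via (12.365,20.955): [(0, 0) (7.7983, 0) (13.0286, 24) (0, 24)]  |A|=249.9227
3. ⊥bis P1·P2 via (13.6,12.88): [(0, 5.9561) (10.2315, 11.1651) (13.0286, 24) (0, 24)]  |A|=175.9187
4. ⊥bis P1·P3 via (6.195,20.385): [(10.2059, 11.152) (10.2315, 11.1651) (13.0286, 24) (4.6246, 24)]  |A|=54.133
5. ⊥bis P1·P4 via (8.005,17.935): [(7.1467, 18.1942) (11.4783, 16.886) (13.0286, 24) (4.6246, 24)]  |A|=40.8172
6. ⊥bis P1·P5 via (8.81,14.075): [(7.1467, 18.1942) (11.4783, 16.886) (13.0286, 24) (4.6246, 24)]  |A|=40.8172
7. canonical 4-gon: [(7.1467, 18.1942) (11.4783, 16.886) (13.0286, 24) (4.6246, 24)]
8. shoelace: 40.8172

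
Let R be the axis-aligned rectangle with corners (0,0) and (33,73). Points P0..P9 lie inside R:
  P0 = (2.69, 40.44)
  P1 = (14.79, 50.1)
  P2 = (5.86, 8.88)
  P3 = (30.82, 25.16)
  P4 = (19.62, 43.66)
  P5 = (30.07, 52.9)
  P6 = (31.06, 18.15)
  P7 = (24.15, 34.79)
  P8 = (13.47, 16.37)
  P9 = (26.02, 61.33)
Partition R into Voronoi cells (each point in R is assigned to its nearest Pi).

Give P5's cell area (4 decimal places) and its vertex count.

1. box [0,33]×[0,73]: [(0, 0) (33, 0) (33, 73) (0, 73)]
2. ⊥bis P5·P0 via (16.38,46.67): [(33, 10.1487) (33, 73) (4.3978, 73)]  |A|=898.842
3. ⊥bis P5·P1 via (22.43,51.5): [(27.9901, 21.1575) (33, 10.1487) (33, 73) (18.4902, 73)]  |A|=533.5499
4. ⊥bis P5·P2 via (17.965,30.89): [(27.1304, 25.8492) (33, 22.6211) (33, 73) (18.4902, 73)]  |A|=489.9258
5. ⊥bis P5·P3 via (30.445,39.03): [(24.7433, 38.8758) (33, 39.0991) (33, 73) (18.4902, 73)]  |A|=387.5216
6. ⊥bis P5·P4 via (24.845,48.28): [(22.543, 50.8835) (32.9637, 39.0981) (33, 39.0991) (33, 73) (18.4902, 73)]  |A|=337.9232
7. ⊥bis P5·P6 via (30.565,35.525): [(22.543, 50.8835) (32.9637, 39.0981) (33, 39.0991) (33, 73) (18.4902, 73)]  |A|=337.9232
8. ⊥bis P5·P7 via (27.11,43.845): [(22.543, 50.8835) (29.4399, 43.0834) (33, 41.9196) (33, 73) (18.4902, 73)]  |A|=332.8286
9. ⊥bis P5·P8 via (21.77,34.635): [(22.543, 50.8835) (29.4399, 43.0834) (33, 41.9196) (33, 73) (18.4902, 73)]  |A|=332.8286
10. ⊥bis P5·P9 via (28.045,57.115): [(21.9387, 54.1813) (22.543, 50.8835) (29.4399, 43.0834) (33, 41.9196) (33, 59.4955)]  |A|=121.6123
11. canonical 5-gon: [(21.9387, 54.1813) (22.543, 50.8835) (29.4399, 43.0834) (33, 41.9196) (33, 59.4955)]
12. shoelace: 121.6123

Area of P5's cell: 121.6123 (5 vertices)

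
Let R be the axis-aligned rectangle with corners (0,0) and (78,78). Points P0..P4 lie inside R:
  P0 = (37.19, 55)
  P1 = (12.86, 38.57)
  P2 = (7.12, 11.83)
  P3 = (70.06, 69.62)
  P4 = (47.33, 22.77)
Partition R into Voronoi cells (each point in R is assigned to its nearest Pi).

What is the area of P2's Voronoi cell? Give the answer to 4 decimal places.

Area of P2's cell: 703.0649

1. box [0,78]×[0,78]: [(0, 0) (78, 0) (78, 78) (0, 78)]
2. ⊥bis P2·P0 via (22.155,33.415): [(0, 48.847) (0, 0) (70.1272, 0)]  |A|=1712.754
3. ⊥bis P2·P1 via (9.99,25.2): [(44.6215, 17.766) (0, 27.3445) (0, 0) (70.1272, 0)]  |A|=1233.0157
4. ⊥bis P2·P3 via (38.59,40.725): [(44.6215, 17.766) (0, 27.3445) (0, 0) (70.1272, 0)]  |A|=1233.0157
5. ⊥bis P2·P4 via (27.225,17.3): [(26.0113, 21.7609) (0, 27.3445) (0, 0) (31.9318, 0)]  |A|=703.0649
6. canonical 4-gon: [(26.0113, 21.7609) (0, 27.3445) (0, 0) (31.9318, 0)]
7. shoelace: 703.0649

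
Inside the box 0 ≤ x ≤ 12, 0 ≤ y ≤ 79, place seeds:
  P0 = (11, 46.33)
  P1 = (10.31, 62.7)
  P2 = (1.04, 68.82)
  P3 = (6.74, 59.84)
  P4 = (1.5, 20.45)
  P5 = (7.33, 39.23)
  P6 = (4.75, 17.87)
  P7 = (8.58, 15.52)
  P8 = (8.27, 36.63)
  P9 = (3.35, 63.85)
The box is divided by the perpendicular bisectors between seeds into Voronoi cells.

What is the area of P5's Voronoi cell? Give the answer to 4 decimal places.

1. box [0,12]×[0,79]: [(0, 0) (12, 0) (12, 79) (0, 79)]
2. ⊥bis P5·P0 via (9.165,42.78): [(0, 47.5174) (0, 0) (12, 0) (12, 41.3146)]  |A|=532.9919
3. ⊥bis P5·P1 via (8.82,50.965): [(0, 47.5174) (0, 0) (12, 0) (12, 41.3146)]  |A|=532.9919
4. ⊥bis P5·P2 via (4.185,54.025): [(0, 47.5174) (0, 0) (12, 0) (12, 41.3146)]  |A|=532.9919
5. ⊥bis P5·P3 via (7.035,49.535): [(0, 47.5174) (0, 0) (12, 0) (12, 41.3146)]  |A|=532.9919
6. ⊥bis P5·P4 via (4.415,29.84): [(0, 47.5174) (0, 31.2106) (12, 27.4853) (12, 41.3146)]  |A|=180.8164
7. ⊥bis P5·P6 via (6.04,28.55): [(0, 47.5174) (0, 31.2106) (10.1821, 28.0497) (12, 27.8301) (12, 41.3146)]  |A|=180.503
8. ⊥bis P5·P7 via (7.955,27.375): [(0, 47.5174) (0, 31.2106) (10.1821, 28.0497) (12, 27.8301) (12, 41.3146)]  |A|=180.503
9. ⊥bis P5·P8 via (7.8,37.93): [(0, 47.5174) (0, 35.11) (12, 39.4485) (12, 41.3146)]  |A|=85.6411
10. ⊥bis P5·P9 via (5.34,51.54): [(0, 47.5174) (0, 35.11) (12, 39.4485) (12, 41.3146)]  |A|=85.6411
11. canonical 4-gon: [(0, 47.5174) (0, 35.11) (12, 39.4485) (12, 41.3146)]
12. shoelace: 85.6411

Area of P5's cell: 85.6411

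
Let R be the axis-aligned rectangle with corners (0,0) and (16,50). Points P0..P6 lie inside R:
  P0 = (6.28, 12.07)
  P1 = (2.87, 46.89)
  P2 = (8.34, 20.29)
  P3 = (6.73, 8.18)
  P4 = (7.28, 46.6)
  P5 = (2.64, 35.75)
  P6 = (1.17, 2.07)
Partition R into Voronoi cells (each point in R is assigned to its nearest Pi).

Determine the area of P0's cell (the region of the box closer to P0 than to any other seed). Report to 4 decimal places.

Area of P0's cell: 91.3462

1. box [0,16]×[0,50]: [(0, 0) (16, 0) (16, 50) (0, 50)]
2. ⊥bis P0·P1 via (4.575,29.48): [(0, 29.032) (0, 0) (16, 0) (16, 30.5989)]  |A|=477.0467
3. ⊥bis P0·P2 via (7.31,16.18): [(0, 18.0119) (0, 0) (16, 0) (16, 14.0022)]  |A|=256.1133
4. ⊥bis P0·P3 via (6.505,10.125): [(0, 18.0119) (0, 9.3725) (16, 11.2234) (16, 14.0022)]  |A|=91.3462
5. ⊥bis P0·P4 via (6.78,29.335): [(0, 18.0119) (0, 9.3725) (16, 11.2234) (16, 14.0022)]  |A|=91.3462
6. ⊥bis P0·P5 via (4.46,23.91): [(0, 18.0119) (0, 9.3725) (16, 11.2234) (16, 14.0022)]  |A|=91.3462
7. ⊥bis P0·P6 via (3.725,7.07): [(0, 18.0119) (0, 9.3725) (16, 11.2234) (16, 14.0022)]  |A|=91.3462
8. canonical 4-gon: [(0, 18.0119) (0, 9.3725) (16, 11.2234) (16, 14.0022)]
9. shoelace: 91.3462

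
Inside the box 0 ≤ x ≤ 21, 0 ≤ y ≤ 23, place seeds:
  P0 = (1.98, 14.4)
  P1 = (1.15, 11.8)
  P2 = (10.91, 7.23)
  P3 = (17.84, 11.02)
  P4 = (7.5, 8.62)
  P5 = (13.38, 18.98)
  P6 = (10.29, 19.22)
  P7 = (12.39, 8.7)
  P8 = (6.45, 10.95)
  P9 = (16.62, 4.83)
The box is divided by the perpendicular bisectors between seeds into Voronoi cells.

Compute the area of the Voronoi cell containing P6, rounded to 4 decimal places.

Area of P6's cell: 57.0004

1. box [0,21]×[0,23]: [(0, 0) (21, 0) (21, 23) (0, 23)]
2. ⊥bis P6·P0 via (6.135,16.81): [(15.8852, 0) (21, 0) (21, 23) (2.5447, 23)]  |A|=271.0567
3. ⊥bis P6·P1 via (5.72,15.51): [(9.8144, 10.4666) (18.3113, 0) (21, 0) (21, 23) (2.5447, 23)]  |A|=258.3604
4. ⊥bis P6·P2 via (10.6,13.225): [(8.2839, 13.1052) (21, 13.7628) (21, 23) (2.5447, 23)]  |A|=150.0366
5. ⊥bis P6·P3 via (14.065,15.12): [(8.2839, 13.1052) (12.0906, 13.3021) (21, 21.5053) (21, 23) (2.5447, 23)]  |A|=115.546
6. ⊥bis P6·P4 via (8.895,13.92): [(7.616, 14.2566) (11.3819, 13.2654) (12.0906, 13.3021) (21, 21.5053) (21, 23) (2.5447, 23)]  |A|=113.7089
7. ⊥bis P6·P5 via (11.835,19.1): [(7.616, 14.2566) (11.3818, 13.2654) (12.1379, 23) (2.5447, 23)]  |A|=60.6427
8. ⊥bis P6·P7 via (11.34,13.96): [(7.616, 14.2566) (9.8631, 13.6652) (11.4373, 13.9794) (12.1379, 23) (2.5447, 23)]  |A|=60.0894
9. ⊥bis P6·P8 via (8.37,15.085): [(6.6805, 15.8695) (10.9574, 13.8836) (11.4373, 13.9794) (12.1379, 23) (2.5447, 23)]  |A|=57.0004
10. ⊥bis P6·P9 via (13.455,12.025): [(6.6805, 15.8695) (10.9574, 13.8836) (11.4373, 13.9794) (12.1379, 23) (2.5447, 23)]  |A|=57.0004
11. canonical 5-gon: [(6.6805, 15.8695) (10.9574, 13.8836) (11.4373, 13.9794) (12.1379, 23) (2.5447, 23)]
12. shoelace: 57.0004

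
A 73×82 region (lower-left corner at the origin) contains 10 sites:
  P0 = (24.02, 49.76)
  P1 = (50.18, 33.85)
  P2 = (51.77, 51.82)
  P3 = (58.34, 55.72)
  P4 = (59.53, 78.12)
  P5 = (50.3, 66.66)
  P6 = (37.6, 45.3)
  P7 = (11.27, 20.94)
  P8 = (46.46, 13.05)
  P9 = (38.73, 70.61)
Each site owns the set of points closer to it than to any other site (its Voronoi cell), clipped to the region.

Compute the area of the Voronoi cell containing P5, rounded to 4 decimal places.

Area of P5's cell: 214.2315

1. box [0,73]×[0,82]: [(0, 0) (73, 0) (73, 82) (0, 82)]
2. ⊥bis P5·P0 via (37.16,58.21): [(73, 2.4777) (73, 82) (21.8613, 82)]  |A|=2033.3343
3. ⊥bis P5·P1 via (50.24,50.255): [(42.2569, 50.2842) (73, 50.1718) (73, 82) (21.8613, 82)]  |A|=1300.2029
4. ⊥bis P5·P2 via (51.035,59.24): [(37.3682, 57.8862) (73, 61.4158) (73, 82) (21.8613, 82)]  |A|=983.3006
5. ⊥bis P5·P3 via (54.32,61.19): [(37.3682, 57.8862) (51.765, 59.3123) (73, 74.9183) (73, 82) (21.8613, 82)]  |A|=839.9382
6. ⊥bis P5·P4 via (54.915,72.39): [(37.3682, 57.8862) (51.765, 59.3123) (61.9023, 66.7624) (42.9832, 82) (21.8613, 82)]  |A|=571.9501
7. ⊥bis P5·P6 via (43.95,55.98): [(35.2785, 61.1358) (40.2619, 58.1729) (51.765, 59.3123) (61.9023, 66.7624) (42.9832, 82) (21.8613, 82)]  |A|=566.949
8. ⊥bis P5·P7 via (30.785,43.8): [(35.2785, 61.1358) (40.2619, 58.1729) (51.765, 59.3123) (61.9023, 66.7624) (42.9832, 82) (21.8613, 82)]  |A|=566.949
9. ⊥bis P5·P8 via (48.38,39.855): [(35.2785, 61.1358) (40.2619, 58.1729) (51.765, 59.3123) (61.9023, 66.7624) (42.9832, 82) (21.8613, 82)]  |A|=566.949
10. ⊥bis P5·P9 via (44.515,68.635): [(40.9671, 58.2427) (51.765, 59.3123) (61.9023, 66.7624) (47.7634, 78.15)]  |A|=214.2315
11. canonical 4-gon: [(40.9671, 58.2427) (51.765, 59.3123) (61.9023, 66.7624) (47.7634, 78.15)]
12. shoelace: 214.2315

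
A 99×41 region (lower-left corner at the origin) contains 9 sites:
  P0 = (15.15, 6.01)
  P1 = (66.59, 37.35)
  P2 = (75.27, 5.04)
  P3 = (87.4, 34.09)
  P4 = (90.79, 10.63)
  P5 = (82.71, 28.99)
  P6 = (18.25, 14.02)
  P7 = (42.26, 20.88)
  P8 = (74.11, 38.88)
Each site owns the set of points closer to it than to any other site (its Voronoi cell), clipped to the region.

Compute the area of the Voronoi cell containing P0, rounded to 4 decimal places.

Area of P0's cell: 340.4274

1. box [0,99]×[0,41]: [(0, 0) (99, 0) (99, 41) (0, 41)]
2. ⊥bis P0·P1 via (40.87,21.68): [(0, 0) (54.0786, 0) (29.0992, 41) (0, 41)]  |A|=1705.1457
3. ⊥bis P0·P2 via (45.21,5.525): [(0, 0) (45.1209, 0) (45.352, 14.3235) (29.0992, 41) (0, 41)]  |A|=1640.9924
4. ⊥bis P0·P3 via (51.275,20.05): [(0, 0) (45.1209, 0) (45.352, 14.3235) (29.0992, 41) (0, 41)]  |A|=1640.9924
5. ⊥bis P0·P4 via (52.97,8.32): [(0, 0) (45.1209, 0) (45.352, 14.3235) (29.0992, 41) (0, 41)]  |A|=1640.9924
6. ⊥bis P0·P5 via (48.93,17.5): [(0, 0) (45.1209, 0) (45.352, 14.3235) (29.0992, 41) (0, 41)]  |A|=1640.9924
7. ⊥bis P0·P6 via (16.7,10.015): [(0, 16.4782) (0, 0) (42.5775, 0)]  |A|=350.7994
8. ⊥bis P0·P7 via (28.705,13.445): [(34.3286, 3.1925) (0, 16.4782) (0, 0) (36.0797, 0)]  |A|=340.4274
9. ⊥bis P0·P8 via (44.63,22.445): [(34.3286, 3.1925) (0, 16.4782) (0, 0) (36.0797, 0)]  |A|=340.4274
10. canonical 4-gon: [(34.3286, 3.1925) (0, 16.4782) (0, 0) (36.0797, 0)]
11. shoelace: 340.4274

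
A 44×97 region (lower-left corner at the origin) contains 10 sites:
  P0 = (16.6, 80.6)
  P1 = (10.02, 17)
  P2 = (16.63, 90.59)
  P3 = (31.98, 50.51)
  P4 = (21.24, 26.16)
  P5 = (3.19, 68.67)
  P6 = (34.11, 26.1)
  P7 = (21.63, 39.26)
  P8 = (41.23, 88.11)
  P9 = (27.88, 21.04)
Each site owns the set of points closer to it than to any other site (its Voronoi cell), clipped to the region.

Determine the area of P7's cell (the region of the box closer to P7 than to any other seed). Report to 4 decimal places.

Area of P7's cell: 511.0304

1. box [0,44]×[0,97]: [(0, 0) (44, 0) (44, 97) (0, 97)]
2. ⊥bis P7·P0 via (19.115,59.93): [(0, 57.6042) (0, 0) (44, 0) (44, 62.9579)]  |A|=2652.3653
3. ⊥bis P7·P1 via (15.825,28.13): [(0, 57.6042) (0, 36.3837) (44, 13.435) (44, 62.9579)]  |A|=1556.354
4. ⊥bis P7·P2 via (19.13,64.925): [(0, 57.6042) (0, 36.3837) (44, 13.435) (44, 62.9579)]  |A|=1556.354
5. ⊥bis P7·P3 via (26.805,44.885): [(11.4637, 58.999) (0, 57.6042) (0, 36.3837) (44, 13.435) (44, 29.0656)]  |A|=1004.9891
6. ⊥bis P7·P4 via (21.435,32.71): [(40.6608, 32.1376) (11.4637, 58.999) (0, 57.6042) (0, 36.3837) (6.1725, 33.1644)]  |A|=658.0948
7. ⊥bis P7·P5 via (12.41,53.965): [(40.6608, 32.1376) (15.1013, 55.6524) (0, 46.184) (0, 36.3837) (6.1725, 33.1644)]  |A|=550.1456
8. ⊥bis P7·P6 via (27.87,32.68): [(27.7048, 32.5233) (33.8782, 38.3777) (15.1013, 55.6524) (0, 46.184) (0, 36.3837) (6.1725, 33.1644)]  |A|=511.0304
9. ⊥bis P7·P8 via (31.43,63.685): [(27.7048, 32.5233) (33.8782, 38.3777) (15.1013, 55.6524) (0, 46.184) (0, 36.3837) (6.1725, 33.1644)]  |A|=511.0304
10. ⊥bis P7·P9 via (24.755,30.15): [(27.7048, 32.5233) (33.8782, 38.3777) (15.1013, 55.6524) (0, 46.184) (0, 36.3837) (6.1725, 33.1644)]  |A|=511.0304
11. canonical 6-gon: [(27.7048, 32.5233) (33.8782, 38.3777) (15.1013, 55.6524) (0, 46.184) (0, 36.3837) (6.1725, 33.1644)]
12. shoelace: 511.0304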